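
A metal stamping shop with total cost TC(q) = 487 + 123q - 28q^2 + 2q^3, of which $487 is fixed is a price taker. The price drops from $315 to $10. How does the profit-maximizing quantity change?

MC = 123 - 56q + 6q^2; the shutdown threshold is min AVC = $25 (at q = 7).
With P = $315 above the shutdown price, P = MC gives q = 12.
At P = $10 < min AVC = $25, price no longer covers variable cost at any output, so the firm shuts down: q = 0.

Output falls from 12 to 0 (the firm shuts down)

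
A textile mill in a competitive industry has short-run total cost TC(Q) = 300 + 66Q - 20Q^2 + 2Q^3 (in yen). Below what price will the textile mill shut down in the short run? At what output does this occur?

Short-run supply begins at min AVC. From VC = 66Q - 20Q^2 + 2Q^3, AVC = 66 - 20Q + 2Q^2.
dAVC/dQ = -20 + 4Q = 0 gives Q = 5. min AVC = 66 - 20·5 + 2·5^2 = 16.
So the shutdown price is ¥16.

¥16 per unit, at Q = 5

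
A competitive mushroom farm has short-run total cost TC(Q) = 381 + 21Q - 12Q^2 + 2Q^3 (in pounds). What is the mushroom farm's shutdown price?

The firm shuts down when price falls below the minimum of average variable cost. AVC = VC/Q = 21 - 12Q + 2Q^2.
At the minimum of AVC, MC = AVC. MC = 21 - 24Q + 6Q^2; setting MC = AVC gives 4Q^2 - 12Q = 0, so Q = 3. min AVC = 3.
For P < £3 the firm produces nothing.

£3 per unit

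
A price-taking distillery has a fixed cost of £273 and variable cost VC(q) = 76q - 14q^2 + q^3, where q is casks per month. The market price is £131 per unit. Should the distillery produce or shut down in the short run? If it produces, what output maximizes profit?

Produce at q = 11

Variable cost is VC = 76q - 14q^2 + q^3, so AVC = VC/q = 76 - 14q + q^2 and MC = dTC/dq = 76 - 28q + 3q^2.
AVC hits its minimum where MC = AVC, at q = 7, giving min AVC = 76 - 14·7 + 7^2 = £27.
Because £131 ≥ £27, revenue can cover variable cost; the firm operates.
Solving P = MC: -55 - 28q + 3q^2 = 0 ⇒ q = -5/3 or 11. On the upward-sloping branch, q* = 11.
Check: AVC at q = 11 is £43 ≤ P, so revenue covers variable cost.
Profit = P·q − TC = 131·11 − 746 = £695.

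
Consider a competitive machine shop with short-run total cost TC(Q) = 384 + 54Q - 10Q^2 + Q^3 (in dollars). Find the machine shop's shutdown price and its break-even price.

Shutdown price = min AVC. AVC = 54 - 10Q + Q^2, with vertex at Q = 5 and minimum $29.
ATC = 384/Q + 54 - 10Q + Q^2. Setting dATC/dQ = −384/Q^2 − 10 + 2Q = 0 gives Q = 8 (since 2·8^3 − 10·8^2 = 384).
min ATC = 384/8 + 54 − 10·8 + 8^2 = $86. That is the break-even price.
For $29 ≤ P < $86 the firm produces at a loss; below $29 it shuts down.

Shutdown price = $29; break-even price = $86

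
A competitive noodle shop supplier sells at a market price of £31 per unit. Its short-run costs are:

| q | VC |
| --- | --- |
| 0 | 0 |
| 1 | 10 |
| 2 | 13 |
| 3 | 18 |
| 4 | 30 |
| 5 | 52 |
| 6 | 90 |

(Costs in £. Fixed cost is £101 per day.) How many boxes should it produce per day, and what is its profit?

q = 5; profit = £2

Tabulate TR − TC: q=0: -101; q=1: -80; q=2: -52; q=3: -26; q=4: -7; q=5: 2; q=6: -5.
Profit is maximized at q = 5. AVC there is 52/5 = £10.40 ≤ P, so producing beats shutting down (which would give -£101).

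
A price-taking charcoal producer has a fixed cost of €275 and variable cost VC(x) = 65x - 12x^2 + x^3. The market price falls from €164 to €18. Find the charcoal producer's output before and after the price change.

AVC = 65 - 12x + x^2, minimized at x = 6 where min AVC = €29. MC = 65 - 24x + 3x^2.
At P = €164 ≥ min AVC, set P = MC on the rising branch: x = 11.
At P = €18 < min AVC = €29, price no longer covers variable cost at any output, so the firm shuts down: x = 0.

Output falls from 11 to 0 (the firm shuts down)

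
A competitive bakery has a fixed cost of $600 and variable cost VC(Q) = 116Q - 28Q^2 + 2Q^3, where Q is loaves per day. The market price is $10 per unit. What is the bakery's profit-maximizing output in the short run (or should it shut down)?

From TC, MC = TC'(Q) = 116 - 56Q + 6Q^2 and AVC = VC/Q = 116 - 28Q + 2Q^2.
The AVC parabola has its vertex at Q = 28/4 = 7, where AVC = 116 - 28·7 + 2·7^2 = $18.
With P < min AVC ($10 < $18), every unit sold adds to the loss.
Shutting down limits the loss to fixed cost, $600.

Shut down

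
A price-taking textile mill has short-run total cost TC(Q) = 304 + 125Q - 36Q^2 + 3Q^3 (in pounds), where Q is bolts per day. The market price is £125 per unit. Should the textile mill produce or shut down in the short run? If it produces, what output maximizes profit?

Produce at Q = 8

From TC, MC = TC'(Q) = 125 - 72Q + 9Q^2 and AVC = VC/Q = 125 - 36Q + 3Q^2.
AVC is minimized where dAVC/dQ = -36 + 6Q = 0, at Q = 6; min AVC = 125 - 36·6 + 3·6^2 = £17.
Because £125 ≥ £17, revenue can cover variable cost; the firm operates.
P = MC gives -72Q + 9Q^2 = 0, with roots 0 and 8. Take the larger (rising MC): Q* = 8.
Check: AVC at Q = 8 is £29 ≤ P, so revenue covers variable cost.
Profit = P·Q − TC = 125·8 − 536 = £464.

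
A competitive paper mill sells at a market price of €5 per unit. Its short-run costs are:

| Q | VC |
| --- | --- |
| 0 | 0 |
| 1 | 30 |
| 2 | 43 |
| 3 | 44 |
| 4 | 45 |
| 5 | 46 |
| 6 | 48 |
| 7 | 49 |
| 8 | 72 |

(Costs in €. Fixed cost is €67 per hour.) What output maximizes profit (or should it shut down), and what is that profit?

Profit at each row (π = 5Q − TC): Q=0: -67; Q=1: -92; Q=2: -100; Q=3: -96; Q=4: -92; Q=5: -88; Q=6: -85; Q=7: -81; Q=8: -99.
Profit is highest at Q = 0. Equivalently, the lowest AVC in the table is 49/7 ≈ €7 at Q = 7, and P = €5 falls below it — price never covers variable cost, so the firm shuts down and loses only its fixed cost.

Q = 0 (shut down); profit = -€67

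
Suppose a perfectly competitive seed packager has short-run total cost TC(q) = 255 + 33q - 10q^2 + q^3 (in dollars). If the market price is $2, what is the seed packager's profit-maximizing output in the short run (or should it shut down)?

From TC, MC = TC'(q) = 33 - 20q + 3q^2 and AVC = VC/q = 33 - 10q + q^2.
AVC hits its minimum where MC = AVC, at q = 5, giving min AVC = 33 - 10·5 + 5^2 = $8.
P = $2 lies below min AVC = $8; no output level covers variable cost.
The firm minimizes its loss by shutting down and losing only its fixed cost of $255.

Shut down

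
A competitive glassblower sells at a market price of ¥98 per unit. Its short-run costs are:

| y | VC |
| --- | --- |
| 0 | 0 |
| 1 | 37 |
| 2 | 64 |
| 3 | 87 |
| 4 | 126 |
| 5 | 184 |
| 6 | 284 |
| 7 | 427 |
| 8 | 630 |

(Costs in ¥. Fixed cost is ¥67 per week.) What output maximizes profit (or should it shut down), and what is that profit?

y = 5; profit = ¥239

Compute π = P·y − TC at each output: y=0: -67; y=1: -6; y=2: 65; y=3: 140; y=4: 199; y=5: 239; y=6: 237; y=7: 192; y=8: 87.
Profit is maximized at y = 5. AVC there is 184/5 = ¥36.80 ≤ P, so producing beats shutting down (which would give -¥67).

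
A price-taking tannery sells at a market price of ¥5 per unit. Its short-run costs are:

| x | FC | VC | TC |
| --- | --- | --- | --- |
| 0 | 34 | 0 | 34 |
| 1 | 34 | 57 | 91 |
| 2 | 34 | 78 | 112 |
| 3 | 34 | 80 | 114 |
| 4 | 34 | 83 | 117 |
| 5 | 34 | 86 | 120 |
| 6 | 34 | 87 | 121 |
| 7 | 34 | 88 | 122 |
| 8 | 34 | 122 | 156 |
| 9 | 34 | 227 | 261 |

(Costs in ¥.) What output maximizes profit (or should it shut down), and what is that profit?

x = 0 (shut down); profit = -¥34

Compute π = P·x − TC at each output: x=0: -34; x=1: -86; x=2: -102; x=3: -99; x=4: -97; x=5: -95; x=6: -91; x=7: -87; x=8: -116; x=9: -216.
Profit is highest at x = 0. Equivalently, the lowest AVC in the table is 88/7 ≈ ¥12.57 at x = 7, and P = ¥5 falls below it — price never covers variable cost, so the firm shuts down and loses only its fixed cost.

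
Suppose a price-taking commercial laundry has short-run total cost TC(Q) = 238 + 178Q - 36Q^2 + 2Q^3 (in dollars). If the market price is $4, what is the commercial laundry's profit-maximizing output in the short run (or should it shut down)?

Strip out fixed cost: VC = 178Q - 36Q^2 + 2Q^3. Then AVC = 178 - 36Q + 2Q^2 and MC = 178 - 72Q + 6Q^2.
AVC hits its minimum where MC = AVC, at Q = 9, giving min AVC = 178 - 36·9 + 2·9^2 = $16.
P = $4 lies below min AVC = $16; no output level covers variable cost.
The firm minimizes its loss by shutting down and losing only its fixed cost of $238.

Shut down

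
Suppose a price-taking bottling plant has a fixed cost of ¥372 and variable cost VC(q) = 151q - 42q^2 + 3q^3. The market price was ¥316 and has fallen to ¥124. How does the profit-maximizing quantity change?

Output falls from 11 to 9

AVC = 151 - 42q + 3q^2, minimized at q = 7 where min AVC = ¥4. MC = 151 - 84q + 9q^2.
With P = ¥316 above the shutdown price, P = MC gives q = 11.
At P = ¥124 ≥ min AVC, set P = MC: q = 9. The firm stays open but cuts output.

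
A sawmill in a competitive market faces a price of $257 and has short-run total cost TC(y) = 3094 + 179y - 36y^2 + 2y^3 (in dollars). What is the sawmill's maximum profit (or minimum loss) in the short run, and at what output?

Profit = -$390 at y = 13

AVC = 179 - 36y + 2y^2; min AVC = $17 at y = 9. Since P = $257 ≥ min AVC, the firm produces.
With MC = 179 - 72y + 6y^2, P = MC on the upward-sloping part at y* = 13.
TR = 257·13 = 3341. TC = 3094 + 637 = 3731. Profit = 3341 − 3731 = -$390.
That loss of $390 beats the $3094 the firm would lose by shutting down; producing recovers $2704 of fixed cost.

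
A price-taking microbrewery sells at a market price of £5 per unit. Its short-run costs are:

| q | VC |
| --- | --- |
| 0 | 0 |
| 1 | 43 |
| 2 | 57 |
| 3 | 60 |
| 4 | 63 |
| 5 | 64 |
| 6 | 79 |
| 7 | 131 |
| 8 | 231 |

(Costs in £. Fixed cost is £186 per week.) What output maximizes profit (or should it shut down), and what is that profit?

q = 0 (shut down); profit = -£186

Profit at each row (π = 5q − TC): q=0: -186; q=1: -224; q=2: -233; q=3: -231; q=4: -229; q=5: -225; q=6: -235; q=7: -282; q=8: -377.
Profit is highest at q = 0. Equivalently, the lowest AVC in the table is 64/5 ≈ £12.80 at q = 5, and P = £5 falls below it — price never covers variable cost, so the firm shuts down and loses only its fixed cost.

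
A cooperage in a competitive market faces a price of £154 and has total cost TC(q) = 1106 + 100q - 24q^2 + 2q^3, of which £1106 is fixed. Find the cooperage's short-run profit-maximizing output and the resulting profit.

Profit = -£134 at q = 9

AVC = 100 - 24q + 2q^2; min AVC = £28 at q = 6. Since P = £154 ≥ min AVC, the firm produces.
MC = 100 - 48q + 6q^2. Setting P = MC and taking the root on the rising branch gives q* = 9.
TR = 154·9 = 1386. TC = 1106 + 414 = 1520. Profit = 1386 − 1520 = -£134.
That loss of £134 beats the £1106 the firm would lose by shutting down; producing recovers £972 of fixed cost.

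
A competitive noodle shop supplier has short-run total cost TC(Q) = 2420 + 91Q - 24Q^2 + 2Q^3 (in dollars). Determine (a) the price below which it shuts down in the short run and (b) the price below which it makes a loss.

AVC = 91 - 24Q + 2Q^2; minimized at Q = 6, giving min AVC = $19. That is the shutdown price.
ATC = 2420/Q + 91 - 24Q + 2Q^2. Setting dATC/dQ = −2420/Q^2 − 24 + 4Q = 0 gives Q = 11 (since 4·11^3 − 24·11^2 = 2420).
min ATC = 2420/11 + 91 − 24·11 + 2·11^2 = $289. That is the break-even price.
Between these two prices the firm operates at a loss; above $289 it earns a profit.

Shutdown price = $19; break-even price = $289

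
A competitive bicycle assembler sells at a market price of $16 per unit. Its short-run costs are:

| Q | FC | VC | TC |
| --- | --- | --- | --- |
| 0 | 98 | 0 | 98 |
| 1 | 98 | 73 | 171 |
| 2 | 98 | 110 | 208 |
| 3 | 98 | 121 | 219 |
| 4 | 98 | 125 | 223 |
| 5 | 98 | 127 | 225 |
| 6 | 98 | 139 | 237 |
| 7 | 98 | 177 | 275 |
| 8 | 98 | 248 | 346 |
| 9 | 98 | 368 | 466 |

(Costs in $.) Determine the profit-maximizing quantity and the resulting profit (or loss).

Q = 0 (shut down); profit = -$98

Tabulate TR − TC: Q=0: -98; Q=1: -155; Q=2: -176; Q=3: -171; Q=4: -159; Q=5: -145; Q=6: -141; Q=7: -163; Q=8: -218; Q=9: -322.
Profit is highest at Q = 0. Equivalently, the lowest AVC in the table is 139/6 ≈ $23.17 at Q = 6, and P = $16 falls below it — price never covers variable cost, so the firm shuts down and loses only its fixed cost.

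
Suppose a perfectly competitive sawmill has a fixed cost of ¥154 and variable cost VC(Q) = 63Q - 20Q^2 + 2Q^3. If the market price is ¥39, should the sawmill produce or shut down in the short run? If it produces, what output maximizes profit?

Produce at Q = 6

From TC, MC = TC'(Q) = 63 - 40Q + 6Q^2 and AVC = VC/Q = 63 - 20Q + 2Q^2.
AVC is minimized where dAVC/dQ = -20 + 4Q = 0, at Q = 5; min AVC = 63 - 20·5 + 2·5^2 = ¥13.
P = ¥39 exceeds min AVC = ¥13, so the firm stays open.
P = MC gives 24 - 40Q + 6Q^2 = 0, with roots 2/3 and 6. Take the larger (rising MC): Q* = 6.
Check: AVC at Q = 6 is ¥15 ≤ P, so revenue covers variable cost.
Profit = P·Q − TC = 39·6 − 244 = -¥10, a loss, but smaller than the ¥154 fixed cost the firm would lose by shutting down.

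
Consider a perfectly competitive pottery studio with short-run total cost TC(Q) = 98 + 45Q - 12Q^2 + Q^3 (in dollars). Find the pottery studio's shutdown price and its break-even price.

Shutdown price = $9; break-even price = $24

AVC = 45 - 12Q + Q^2; minimized at Q = 6, giving min AVC = $9. That is the shutdown price.
ATC = 98/Q + 45 - 12Q + Q^2. Setting dATC/dQ = −98/Q^2 − 12 + 2Q = 0 gives Q = 7 (since 2·7^3 − 12·7^2 = 98).
min ATC = 98/7 + 45 − 12·7 + 7^2 = $24. That is the break-even price.
Between these two prices the firm operates at a loss; above $24 it earns a profit.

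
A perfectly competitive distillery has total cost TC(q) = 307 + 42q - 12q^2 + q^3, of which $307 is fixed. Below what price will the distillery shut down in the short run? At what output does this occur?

$6 per unit, at q = 6

The shutdown price is the minimum of AVC. VC = 42q - 12q^2 + q^3, so AVC = 42 - 12q + q^2.
dAVC/dq = -12 + 2q = 0 gives q = 6. min AVC = 42 - 12·6 + 6^2 = 6.
The firm shuts down for any P below $6.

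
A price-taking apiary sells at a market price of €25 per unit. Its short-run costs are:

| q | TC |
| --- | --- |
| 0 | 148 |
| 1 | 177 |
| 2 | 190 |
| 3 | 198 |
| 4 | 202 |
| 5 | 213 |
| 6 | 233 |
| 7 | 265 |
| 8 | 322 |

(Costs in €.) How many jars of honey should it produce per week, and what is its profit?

q = 6; profit = -€83

Tabulate TR − TC: q=0: -148; q=1: -152; q=2: -140; q=3: -123; q=4: -102; q=5: -88; q=6: -83; q=7: -90; q=8: -122.
Profit is maximized at q = 6. AVC there is 85/6 = €14.17 ≤ P, so producing beats shutting down (which would give -€148).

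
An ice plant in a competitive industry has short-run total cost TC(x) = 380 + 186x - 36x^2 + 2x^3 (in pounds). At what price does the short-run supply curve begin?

£24 per unit

The firm shuts down when price falls below the minimum of average variable cost. AVC = VC/x = 186 - 36x + 2x^2.
dAVC/dx = -36 + 4x = 0 gives x = 9. min AVC = 186 - 36·9 + 2·9^2 = 24.
For P < £24 the firm produces nothing.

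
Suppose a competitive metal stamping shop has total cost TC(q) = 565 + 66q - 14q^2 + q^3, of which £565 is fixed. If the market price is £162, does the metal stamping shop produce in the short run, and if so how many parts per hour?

Produce at q = 12

Strip out fixed cost: VC = 66q - 14q^2 + q^3. Then AVC = 66 - 14q + q^2 and MC = 66 - 28q + 3q^2.
AVC hits its minimum where MC = AVC, at q = 7, giving min AVC = 66 - 14·7 + 7^2 = £17.
Since P = £162 ≥ min AVC = £17, price covers variable cost and the firm should produce.
Set P = MC: 162 = 66 - 28q + 3q^2 → -96 - 28q + 3q^2 = 0. The roots are q = -8/3 and q = 12; the profit-maximizing output is on the rising part of MC, so q* = 12.
Check: AVC at q = 12 is £42 ≤ P, so revenue covers variable cost.
Profit = P·q − TC = 162·12 − 1069 = £875.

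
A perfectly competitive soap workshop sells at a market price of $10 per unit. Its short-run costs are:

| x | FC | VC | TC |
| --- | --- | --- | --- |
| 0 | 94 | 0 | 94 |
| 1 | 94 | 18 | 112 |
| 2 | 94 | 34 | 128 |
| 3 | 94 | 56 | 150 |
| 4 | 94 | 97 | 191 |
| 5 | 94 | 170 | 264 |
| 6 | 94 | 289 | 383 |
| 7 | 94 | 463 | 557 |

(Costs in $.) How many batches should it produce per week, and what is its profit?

Compute π = P·x − TC at each output: x=0: -94; x=1: -102; x=2: -108; x=3: -120; x=4: -151; x=5: -214; x=6: -323; x=7: -487.
Profit is highest at x = 0. Equivalently, the lowest AVC in the table is 34/2 ≈ $17 at x = 2, and P = $10 falls below it — price never covers variable cost, so the firm shuts down and loses only its fixed cost.

x = 0 (shut down); profit = -$94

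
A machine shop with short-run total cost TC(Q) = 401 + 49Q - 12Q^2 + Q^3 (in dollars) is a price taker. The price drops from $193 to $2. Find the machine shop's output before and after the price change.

MC = 49 - 24Q + 3Q^2; the shutdown threshold is min AVC = $13 (at Q = 6).
At P = $193 ≥ min AVC, set P = MC on the rising branch: Q = 12.
At P = $2 < min AVC = $13, price no longer covers variable cost at any output, so the firm shuts down: Q = 0.

Output falls from 12 to 0 (the firm shuts down)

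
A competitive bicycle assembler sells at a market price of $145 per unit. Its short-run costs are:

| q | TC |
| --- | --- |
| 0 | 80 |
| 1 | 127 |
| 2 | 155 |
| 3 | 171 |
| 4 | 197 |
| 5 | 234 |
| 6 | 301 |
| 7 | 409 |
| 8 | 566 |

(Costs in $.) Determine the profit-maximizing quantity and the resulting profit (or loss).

Compute π = P·q − TC at each output: q=0: -80; q=1: 18; q=2: 135; q=3: 264; q=4: 383; q=5: 491; q=6: 569; q=7: 606; q=8: 594.
Profit is maximized at q = 7. AVC there is 329/7 = $47 ≤ P, so producing beats shutting down (which would give -$80).

q = 7; profit = $606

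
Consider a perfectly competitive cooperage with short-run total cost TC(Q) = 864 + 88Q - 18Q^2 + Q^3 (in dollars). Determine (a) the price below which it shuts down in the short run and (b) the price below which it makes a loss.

AVC = 88 - 18Q + Q^2; minimized at Q = 9, giving min AVC = $7. That is the shutdown price.
ATC = 864/Q + 88 - 18Q + Q^2. Setting dATC/dQ = −864/Q^2 − 18 + 2Q = 0 gives Q = 12 (since 2·12^3 − 18·12^2 = 864).
min ATC = 864/12 + 88 − 18·12 + 12^2 = $88. That is the break-even price.
For $7 ≤ P < $88 the firm produces at a loss; below $7 it shuts down.

Shutdown price = $7; break-even price = $88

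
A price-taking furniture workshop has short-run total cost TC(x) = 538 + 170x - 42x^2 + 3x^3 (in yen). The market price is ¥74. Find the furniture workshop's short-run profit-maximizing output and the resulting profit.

Profit = -¥154 at x = 8

AVC = 170 - 42x + 3x^2 has its minimum ¥23 at x = 7; price ¥74 clears that bar, so the firm operates.
With MC = 170 - 84x + 9x^2, P = MC on the upward-sloping part at x* = 8.
TR = 74·8 = 592. TC = 538 + 208 = 746. Profit = 592 − 746 = -¥154.
Shutting down would mean losing the fixed cost of ¥538, so operating at a loss of ¥154 is better by ¥384.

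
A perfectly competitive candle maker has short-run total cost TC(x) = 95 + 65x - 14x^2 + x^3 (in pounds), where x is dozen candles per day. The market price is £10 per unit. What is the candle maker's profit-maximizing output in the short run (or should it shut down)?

Shut down

Strip out fixed cost: VC = 65x - 14x^2 + x^3. Then AVC = 65 - 14x + x^2 and MC = 65 - 28x + 3x^2.
AVC is minimized where dAVC/dx = -14 + 2x = 0, at x = 7; min AVC = 65 - 14·7 + 7^2 = £16.
P = £10 lies below min AVC = £16; no output level covers variable cost.
The firm minimizes its loss by shutting down and losing only its fixed cost of £95.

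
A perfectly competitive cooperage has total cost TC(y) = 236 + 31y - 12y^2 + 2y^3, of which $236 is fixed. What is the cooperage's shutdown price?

$13 per unit

Short-run supply begins at min AVC. From VC = 31y - 12y^2 + 2y^3, AVC = 31 - 12y + 2y^2.
dAVC/dy = -12 + 4y = 0 gives y = 3. min AVC = 31 - 12·3 + 2·3^2 = 13.
For P < $13 the firm produces nothing.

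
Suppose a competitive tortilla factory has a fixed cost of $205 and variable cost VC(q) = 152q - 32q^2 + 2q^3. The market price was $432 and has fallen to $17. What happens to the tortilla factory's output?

MC = 152 - 64q + 6q^2; the shutdown threshold is min AVC = $24 (at q = 8).
At P = $432 ≥ min AVC, set P = MC on the rising branch: q = 14.
At P = $17 < min AVC = $24, price no longer covers variable cost at any output, so the firm shuts down: q = 0.

Output falls from 14 to 0 (the firm shuts down)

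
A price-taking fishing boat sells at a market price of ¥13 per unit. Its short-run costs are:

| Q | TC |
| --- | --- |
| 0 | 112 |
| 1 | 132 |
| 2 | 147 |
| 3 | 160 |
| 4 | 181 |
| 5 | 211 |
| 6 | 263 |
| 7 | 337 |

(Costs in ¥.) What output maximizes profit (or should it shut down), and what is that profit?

Q = 0 (shut down); profit = -¥112

Compute π = P·Q − TC at each output: Q=0: -112; Q=1: -119; Q=2: -121; Q=3: -121; Q=4: -129; Q=5: -146; Q=6: -185; Q=7: -246.
Profit is highest at Q = 0. Equivalently, the lowest AVC in the table is 48/3 ≈ ¥16 at Q = 3, and P = ¥13 falls below it — price never covers variable cost, so the firm shuts down and loses only its fixed cost.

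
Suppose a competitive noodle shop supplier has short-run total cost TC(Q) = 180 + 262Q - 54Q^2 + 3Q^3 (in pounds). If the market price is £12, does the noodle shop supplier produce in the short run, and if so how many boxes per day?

Variable cost is VC = 262Q - 54Q^2 + 3Q^3, so AVC = VC/Q = 262 - 54Q + 3Q^2 and MC = dTC/dQ = 262 - 108Q + 9Q^2.
AVC is minimized where dAVC/dQ = -54 + 6Q = 0, at Q = 9; min AVC = 262 - 54·9 + 3·9^2 = £19.
P = £12 lies below min AVC = £19; no output level covers variable cost.
Best response: produce nothing and absorb the £180 fixed cost.

Shut down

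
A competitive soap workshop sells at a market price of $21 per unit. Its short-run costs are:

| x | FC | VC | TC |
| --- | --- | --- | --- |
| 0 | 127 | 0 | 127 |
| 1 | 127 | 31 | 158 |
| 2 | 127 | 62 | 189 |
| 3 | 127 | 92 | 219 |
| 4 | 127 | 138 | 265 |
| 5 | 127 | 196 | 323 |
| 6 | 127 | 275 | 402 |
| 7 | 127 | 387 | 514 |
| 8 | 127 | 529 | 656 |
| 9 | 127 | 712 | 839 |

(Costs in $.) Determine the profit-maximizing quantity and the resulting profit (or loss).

x = 0 (shut down); profit = -$127

Profit at each row (π = 21x − TC): x=0: -127; x=1: -137; x=2: -147; x=3: -156; x=4: -181; x=5: -218; x=6: -276; x=7: -367; x=8: -488; x=9: -650.
Profit is highest at x = 0. Equivalently, the lowest AVC in the table is 92/3 ≈ $30.67 at x = 3, and P = $21 falls below it — price never covers variable cost, so the firm shuts down and loses only its fixed cost.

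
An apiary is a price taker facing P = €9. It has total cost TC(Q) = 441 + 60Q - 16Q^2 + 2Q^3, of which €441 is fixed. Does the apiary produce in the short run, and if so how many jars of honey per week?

Shut down

Variable cost is VC = 60Q - 16Q^2 + 2Q^3, so AVC = VC/Q = 60 - 16Q + 2Q^2 and MC = dTC/dQ = 60 - 32Q + 6Q^2.
The AVC parabola has its vertex at Q = 16/4 = 4, where AVC = 60 - 16·4 + 2·4^2 = €28.
Since P = €9 < min AVC = €28, price fails to cover variable cost at any output.
Shutting down limits the loss to fixed cost, €441.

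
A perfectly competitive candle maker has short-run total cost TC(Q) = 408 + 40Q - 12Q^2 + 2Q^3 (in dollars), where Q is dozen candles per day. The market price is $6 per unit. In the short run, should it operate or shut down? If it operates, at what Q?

From TC, MC = TC'(Q) = 40 - 24Q + 6Q^2 and AVC = VC/Q = 40 - 12Q + 2Q^2.
AVC hits its minimum where MC = AVC, at Q = 3, giving min AVC = 40 - 12·3 + 2·3^2 = $22.
Since P = $6 < min AVC = $22, price fails to cover variable cost at any output.
The firm minimizes its loss by shutting down and losing only its fixed cost of $408.

Shut down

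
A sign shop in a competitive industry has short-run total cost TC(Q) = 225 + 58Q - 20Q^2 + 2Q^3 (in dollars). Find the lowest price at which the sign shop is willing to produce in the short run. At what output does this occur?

$8 per unit, at Q = 5

The firm shuts down when price falls below the minimum of average variable cost. AVC = VC/Q = 58 - 20Q + 2Q^2.
dAVC/dQ = -20 + 4Q = 0 gives Q = 5. min AVC = 58 - 20·5 + 2·5^2 = 8.
So the shutdown price is $8.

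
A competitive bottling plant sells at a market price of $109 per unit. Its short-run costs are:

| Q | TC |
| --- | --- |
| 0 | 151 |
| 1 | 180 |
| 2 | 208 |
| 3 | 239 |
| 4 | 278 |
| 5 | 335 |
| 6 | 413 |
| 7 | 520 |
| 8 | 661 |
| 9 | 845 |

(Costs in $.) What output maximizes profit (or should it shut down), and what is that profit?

Q = 7; profit = $243

Tabulate TR − TC: Q=0: -151; Q=1: -71; Q=2: 10; Q=3: 88; Q=4: 158; Q=5: 210; Q=6: 241; Q=7: 243; Q=8: 211; Q=9: 136.
Profit is maximized at Q = 7. AVC there is 369/7 = $52.71 ≤ P, so producing beats shutting down (which would give -$151).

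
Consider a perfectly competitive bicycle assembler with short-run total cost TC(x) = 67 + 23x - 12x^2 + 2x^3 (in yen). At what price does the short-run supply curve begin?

The shutdown price is the minimum of AVC. VC = 23x - 12x^2 + 2x^3, so AVC = 23 - 12x + 2x^2.
At the minimum of AVC, MC = AVC. MC = 23 - 24x + 6x^2; setting MC = AVC gives 4x^2 - 12x = 0, so x = 3. min AVC = 5.
For P < ¥5 the firm produces nothing.

¥5 per unit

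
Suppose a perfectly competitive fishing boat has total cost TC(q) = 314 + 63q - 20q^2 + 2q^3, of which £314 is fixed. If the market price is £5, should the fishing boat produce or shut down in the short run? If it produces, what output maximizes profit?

Strip out fixed cost: VC = 63q - 20q^2 + 2q^3. Then AVC = 63 - 20q + 2q^2 and MC = 63 - 40q + 6q^2.
AVC hits its minimum where MC = AVC, at q = 5, giving min AVC = 63 - 20·5 + 2·5^2 = £13.
Since P = £5 < min AVC = £13, price fails to cover variable cost at any output.
Shutting down limits the loss to fixed cost, £314.

Shut down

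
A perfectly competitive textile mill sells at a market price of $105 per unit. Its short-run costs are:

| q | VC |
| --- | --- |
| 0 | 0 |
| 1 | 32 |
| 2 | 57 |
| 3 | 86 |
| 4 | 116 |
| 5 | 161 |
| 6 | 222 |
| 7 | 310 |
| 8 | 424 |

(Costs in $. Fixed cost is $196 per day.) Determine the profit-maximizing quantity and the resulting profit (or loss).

Compute π = P·q − TC at each output: q=0: -196; q=1: -123; q=2: -43; q=3: 33; q=4: 108; q=5: 168; q=6: 212; q=7: 229; q=8: 220.
Profit is maximized at q = 7. AVC there is 310/7 = $44.29 ≤ P, so producing beats shutting down (which would give -$196).

q = 7; profit = $229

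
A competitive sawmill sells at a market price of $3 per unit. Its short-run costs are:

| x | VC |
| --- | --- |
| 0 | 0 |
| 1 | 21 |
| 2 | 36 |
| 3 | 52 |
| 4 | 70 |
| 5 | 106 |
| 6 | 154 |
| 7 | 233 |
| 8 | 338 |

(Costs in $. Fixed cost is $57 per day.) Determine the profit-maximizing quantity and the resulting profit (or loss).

x = 0 (shut down); profit = -$57

Compute π = P·x − TC at each output: x=0: -57; x=1: -75; x=2: -87; x=3: -100; x=4: -115; x=5: -148; x=6: -193; x=7: -269; x=8: -371.
Profit is highest at x = 0. Equivalently, the lowest AVC in the table is 52/3 ≈ $17.33 at x = 3, and P = $3 falls below it — price never covers variable cost, so the firm shuts down and loses only its fixed cost.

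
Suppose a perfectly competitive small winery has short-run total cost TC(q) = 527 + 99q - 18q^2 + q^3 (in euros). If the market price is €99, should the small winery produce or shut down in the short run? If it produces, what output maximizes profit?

Strip out fixed cost: VC = 99q - 18q^2 + q^3. Then AVC = 99 - 18q + q^2 and MC = 99 - 36q + 3q^2.
The AVC parabola has its vertex at q = 18/2 = 9, where AVC = 99 - 18·9 + 9^2 = €18.
Because €99 ≥ €18, revenue can cover variable cost; the firm operates.
Set P = MC: 99 = 99 - 36q + 3q^2 → -36q + 3q^2 = 0. The roots are q = 0 and q = 12; the profit-maximizing output is on the rising part of MC, so q* = 12.
Check: AVC at q = 12 is €27 ≤ P, so revenue covers variable cost.
Profit = P·q − TC = 99·12 − 851 = €337.

Produce at q = 12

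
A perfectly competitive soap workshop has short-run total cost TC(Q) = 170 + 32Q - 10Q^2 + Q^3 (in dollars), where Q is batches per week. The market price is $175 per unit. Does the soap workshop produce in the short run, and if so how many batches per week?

Produce at Q = 11

Variable cost is VC = 32Q - 10Q^2 + Q^3, so AVC = VC/Q = 32 - 10Q + Q^2 and MC = dTC/dQ = 32 - 20Q + 3Q^2.
AVC is minimized where dAVC/dQ = -10 + 2Q = 0, at Q = 5; min AVC = 32 - 10·5 + 5^2 = $7.
P = $175 exceeds min AVC = $7, so the firm stays open.
Set P = MC: 175 = 32 - 20Q + 3Q^2 → -143 - 20Q + 3Q^2 = 0. The roots are Q = -13/3 and Q = 11; the profit-maximizing output is on the rising part of MC, so Q* = 11.
Check: AVC at Q = 11 is $43 ≤ P, so revenue covers variable cost.
Profit = P·Q − TC = 175·11 − 643 = $1282.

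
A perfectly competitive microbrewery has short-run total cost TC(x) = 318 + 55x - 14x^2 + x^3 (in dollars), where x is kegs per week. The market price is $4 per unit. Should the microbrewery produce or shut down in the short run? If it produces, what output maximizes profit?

Shut down

From TC, MC = TC'(x) = 55 - 28x + 3x^2 and AVC = VC/x = 55 - 14x + x^2.
AVC hits its minimum where MC = AVC, at x = 7, giving min AVC = 55 - 14·7 + 7^2 = $6.
With P < min AVC ($4 < $6), every unit sold adds to the loss.
The firm minimizes its loss by shutting down and losing only its fixed cost of $318.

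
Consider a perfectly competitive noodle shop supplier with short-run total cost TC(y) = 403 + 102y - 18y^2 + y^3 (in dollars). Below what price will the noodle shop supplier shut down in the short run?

$21 per unit

Short-run supply begins at min AVC. From VC = 102y - 18y^2 + y^3, AVC = 102 - 18y + y^2.
At the minimum of AVC, MC = AVC. MC = 102 - 36y + 3y^2; setting MC = AVC gives 2y^2 - 18y = 0, so y = 9. min AVC = 21.
For P < $21 the firm produces nothing.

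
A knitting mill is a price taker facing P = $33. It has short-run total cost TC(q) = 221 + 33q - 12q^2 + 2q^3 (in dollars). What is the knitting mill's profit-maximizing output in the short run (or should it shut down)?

Produce at q = 4

Strip out fixed cost: VC = 33q - 12q^2 + 2q^3. Then AVC = 33 - 12q + 2q^2 and MC = 33 - 24q + 6q^2.
AVC hits its minimum where MC = AVC, at q = 3, giving min AVC = 33 - 12·3 + 2·3^2 = $15.
P = $33 exceeds min AVC = $15, so the firm stays open.
Solving P = MC: -24q + 6q^2 = 0 ⇒ q = 0 or 4. On the upward-sloping branch, q* = 4.
Check: AVC at q = 4 is $17 ≤ P, so revenue covers variable cost.
Profit = P·q − TC = 33·4 − 289 = -$157, a loss, but smaller than the $221 fixed cost the firm would lose by shutting down.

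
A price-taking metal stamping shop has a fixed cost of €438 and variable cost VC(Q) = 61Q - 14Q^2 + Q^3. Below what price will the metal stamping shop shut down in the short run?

Short-run supply begins at min AVC. From VC = 61Q - 14Q^2 + Q^3, AVC = 61 - 14Q + Q^2.
dAVC/dQ = -14 + 2Q = 0 gives Q = 7. min AVC = 61 - 14·7 + 7^2 = 12.
So the shutdown price is €12.

€12 per unit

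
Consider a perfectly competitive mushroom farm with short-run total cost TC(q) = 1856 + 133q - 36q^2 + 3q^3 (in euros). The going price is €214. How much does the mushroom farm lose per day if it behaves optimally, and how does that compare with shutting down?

Profit = -€398 at q = 9

AVC = 133 - 36q + 3q^2 has its minimum €25 at q = 6; price €214 clears that bar, so the firm operates.
With MC = 133 - 72q + 9q^2, P = MC on the upward-sloping part at q* = 9.
TR = 214·9 = 1926. TC = 1856 + 468 = 2324. Profit = 1926 − 2324 = -€398.
Shutting down would mean losing the fixed cost of €1856, so operating at a loss of €398 is better by €1458.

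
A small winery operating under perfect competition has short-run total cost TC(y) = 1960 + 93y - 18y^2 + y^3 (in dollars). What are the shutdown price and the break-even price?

Shutdown price = $12; break-even price = $177

AVC = 93 - 18y + y^2; minimized at y = 9, giving min AVC = $12. That is the shutdown price.
ATC = 1960/y + 93 - 18y + y^2. Setting dATC/dy = −1960/y^2 − 18 + 2y = 0 gives y = 14 (since 2·14^3 − 18·14^2 = 1960).
min ATC = 1960/14 + 93 − 18·14 + 14^2 = $177. That is the break-even price.
For $12 ≤ P < $177 the firm produces at a loss; below $12 it shuts down.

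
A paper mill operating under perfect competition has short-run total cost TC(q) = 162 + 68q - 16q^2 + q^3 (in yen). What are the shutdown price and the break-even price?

AVC = 68 - 16q + q^2; minimized at q = 8, giving min AVC = ¥4. That is the shutdown price.
ATC = 162/q + 68 - 16q + q^2. Setting dATC/dq = −162/q^2 − 16 + 2q = 0 gives q = 9 (since 2·9^3 − 16·9^2 = 162).
min ATC = 162/9 + 68 − 16·9 + 9^2 = ¥23. That is the break-even price.
Between these two prices the firm operates at a loss; above ¥23 it earns a profit.

Shutdown price = ¥4; break-even price = ¥23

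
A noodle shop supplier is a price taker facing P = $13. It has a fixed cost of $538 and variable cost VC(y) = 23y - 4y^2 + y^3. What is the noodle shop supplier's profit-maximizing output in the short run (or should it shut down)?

Shut down

Variable cost is VC = 23y - 4y^2 + y^3, so AVC = VC/y = 23 - 4y + y^2 and MC = dTC/dy = 23 - 8y + 3y^2.
AVC hits its minimum where MC = AVC, at y = 2, giving min AVC = 23 - 4·2 + 2^2 = $19.
Since P = $13 < min AVC = $19, price fails to cover variable cost at any output.
The firm minimizes its loss by shutting down and losing only its fixed cost of $538.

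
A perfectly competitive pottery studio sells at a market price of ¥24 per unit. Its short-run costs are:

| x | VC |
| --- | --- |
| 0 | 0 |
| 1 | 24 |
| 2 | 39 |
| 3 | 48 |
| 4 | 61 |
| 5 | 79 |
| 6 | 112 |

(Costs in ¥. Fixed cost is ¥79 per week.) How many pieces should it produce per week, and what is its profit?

x = 5; profit = -¥38

Tabulate TR − TC: x=0: -79; x=1: -79; x=2: -70; x=3: -55; x=4: -44; x=5: -38; x=6: -47.
Profit is maximized at x = 5. AVC there is 79/5 = ¥15.80 ≤ P, so producing beats shutting down (which would give -¥79).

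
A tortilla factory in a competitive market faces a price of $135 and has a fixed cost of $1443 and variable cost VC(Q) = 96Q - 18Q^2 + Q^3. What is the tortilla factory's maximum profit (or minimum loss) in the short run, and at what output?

AVC = 96 - 18Q + Q^2; min AVC = $15 at Q = 9. Since P = $135 ≥ min AVC, the firm produces.
With MC = 96 - 36Q + 3Q^2, P = MC on the upward-sloping part at Q* = 13.
TR = 135·13 = 1755. TC = 1443 + 403 = 1846. Profit = 1755 − 1846 = -$91.
Shutting down would mean losing the fixed cost of $1443, so operating at a loss of $91 is better by $1352.

Profit = -$91 at Q = 13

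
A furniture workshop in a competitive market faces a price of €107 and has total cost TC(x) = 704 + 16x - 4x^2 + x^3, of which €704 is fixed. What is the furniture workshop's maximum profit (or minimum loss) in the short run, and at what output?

AVC = 16 - 4x + x^2; min AVC = €12 at x = 2. Since P = €107 ≥ min AVC, the firm produces.
With MC = 16 - 8x + 3x^2, P = MC on the upward-sloping part at x* = 7.
TR = 107·7 = 749. TC = 704 + 259 = 963. Profit = 749 − 963 = -€214.
By producing, the firm covers all variable cost plus €490 of fixed cost; shutting down would lose the full €704.

Profit = -€214 at x = 7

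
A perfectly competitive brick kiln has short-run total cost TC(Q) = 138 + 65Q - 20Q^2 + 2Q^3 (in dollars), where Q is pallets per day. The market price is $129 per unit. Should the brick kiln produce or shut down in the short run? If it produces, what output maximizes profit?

Produce at Q = 8

Strip out fixed cost: VC = 65Q - 20Q^2 + 2Q^3. Then AVC = 65 - 20Q + 2Q^2 and MC = 65 - 40Q + 6Q^2.
The AVC parabola has its vertex at Q = 20/4 = 5, where AVC = 65 - 20·5 + 2·5^2 = $15.
P = $129 exceeds min AVC = $15, so the firm stays open.
Solving P = MC: -64 - 40Q + 6Q^2 = 0 ⇒ Q = -4/3 or 8. On the upward-sloping branch, Q* = 8.
Check: AVC at Q = 8 is $33 ≤ P, so revenue covers variable cost.
Profit = P·Q − TC = 129·8 − 402 = $630.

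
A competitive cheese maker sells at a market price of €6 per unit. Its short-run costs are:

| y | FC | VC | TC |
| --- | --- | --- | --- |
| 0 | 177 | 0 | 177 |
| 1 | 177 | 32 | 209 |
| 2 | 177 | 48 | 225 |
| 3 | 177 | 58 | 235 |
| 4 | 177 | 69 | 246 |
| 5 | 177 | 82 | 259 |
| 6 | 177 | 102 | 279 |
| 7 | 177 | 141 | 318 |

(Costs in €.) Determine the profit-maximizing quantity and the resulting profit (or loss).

y = 0 (shut down); profit = -€177

Profit at each row (π = 6y − TC): y=0: -177; y=1: -203; y=2: -213; y=3: -217; y=4: -222; y=5: -229; y=6: -243; y=7: -276.
Profit is highest at y = 0. Equivalently, the lowest AVC in the table is 82/5 ≈ €16.40 at y = 5, and P = €6 falls below it — price never covers variable cost, so the firm shuts down and loses only its fixed cost.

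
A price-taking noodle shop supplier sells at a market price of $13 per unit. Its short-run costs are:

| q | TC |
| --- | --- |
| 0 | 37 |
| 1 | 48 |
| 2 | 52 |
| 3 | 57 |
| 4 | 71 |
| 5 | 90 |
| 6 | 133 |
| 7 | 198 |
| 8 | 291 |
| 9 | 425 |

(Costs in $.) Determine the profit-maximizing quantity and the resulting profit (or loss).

Compute π = P·q − TC at each output: q=0: -37; q=1: -35; q=2: -26; q=3: -18; q=4: -19; q=5: -25; q=6: -55; q=7: -107; q=8: -187; q=9: -308.
Profit is maximized at q = 3. AVC there is 20/3 = $6.67 ≤ P, so producing beats shutting down (which would give -$37).

q = 3; profit = -$18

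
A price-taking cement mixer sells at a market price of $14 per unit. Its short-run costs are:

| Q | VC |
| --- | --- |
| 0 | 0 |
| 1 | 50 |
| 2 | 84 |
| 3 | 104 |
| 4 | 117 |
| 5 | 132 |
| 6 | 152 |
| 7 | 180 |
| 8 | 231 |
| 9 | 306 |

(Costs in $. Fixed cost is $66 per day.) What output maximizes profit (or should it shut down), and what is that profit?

Q = 0 (shut down); profit = -$66

Profit at each row (π = 14Q − TC): Q=0: -66; Q=1: -102; Q=2: -122; Q=3: -128; Q=4: -127; Q=5: -128; Q=6: -134; Q=7: -148; Q=8: -185; Q=9: -246.
Profit is highest at Q = 0. Equivalently, the lowest AVC in the table is 152/6 ≈ $25.33 at Q = 6, and P = $14 falls below it — price never covers variable cost, so the firm shuts down and loses only its fixed cost.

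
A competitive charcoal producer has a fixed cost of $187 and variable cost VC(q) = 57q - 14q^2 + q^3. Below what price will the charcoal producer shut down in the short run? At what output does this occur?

$8 per unit, at q = 7

The shutdown price is the minimum of AVC. VC = 57q - 14q^2 + q^3, so AVC = 57 - 14q + q^2.
At the minimum of AVC, MC = AVC. MC = 57 - 28q + 3q^2; setting MC = AVC gives 2q^2 - 14q = 0, so q = 7. min AVC = 8.
For P < $8 the firm produces nothing.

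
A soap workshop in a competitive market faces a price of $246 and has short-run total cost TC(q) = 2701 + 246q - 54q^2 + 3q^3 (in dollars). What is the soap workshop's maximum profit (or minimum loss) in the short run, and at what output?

AVC = 246 - 54q + 3q^2 has its minimum $3 at q = 9; price $246 clears that bar, so the firm operates.
With MC = 246 - 108q + 9q^2, P = MC on the upward-sloping part at q* = 12.
TR = 246·12 = 2952. TC = 2701 + 360 = 3061. Profit = 2952 − 3061 = -$109.
By producing, the firm covers all variable cost plus $2592 of fixed cost; shutting down would lose the full $2701.

Profit = -$109 at q = 12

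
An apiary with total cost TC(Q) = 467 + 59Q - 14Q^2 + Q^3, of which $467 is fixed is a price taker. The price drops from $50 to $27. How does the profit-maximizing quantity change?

MC = 59 - 28Q + 3Q^2; the shutdown threshold is min AVC = $10 (at Q = 7).
With P = $50 above the shutdown price, P = MC gives Q = 9.
At P = $27 ≥ min AVC, set P = MC: Q = 8. The firm stays open but cuts output.

Output falls from 9 to 8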